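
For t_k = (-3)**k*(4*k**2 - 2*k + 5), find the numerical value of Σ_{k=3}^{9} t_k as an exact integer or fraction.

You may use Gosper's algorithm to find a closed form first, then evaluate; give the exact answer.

Ratio r(k) = 3*(2*k - 4*(k + 1)**2 - 3)/(4*k**2 - 2*k + 5).
A = -3, B = 1, C = k**2 - k/2 + 5/4.
Key eq: (-3)·f(k+1) = (1)·f(k) + (k**2 - k/2 + 5/4).
deg f ≤ 2 (via 0,0,2).
Solving with deg f ≤ 2: f(k) = -(k**2 - 2*k + 2)/4.
Get s_k = R·t_k = (-3)**k*(-k**2 + 2*k - 2) with R(k) = B(k−1)f(k)/C(k) = -(k**2 - 2*k + 2)/(4*k**2 - 2*k + 5).
Check: Δs_k = (-3)**k*(4*k**2 - 2*k + 5). ✓
Evaluate s at k=10 and k=3: -4842018 and 135; difference -4842153.

Σ = -4842153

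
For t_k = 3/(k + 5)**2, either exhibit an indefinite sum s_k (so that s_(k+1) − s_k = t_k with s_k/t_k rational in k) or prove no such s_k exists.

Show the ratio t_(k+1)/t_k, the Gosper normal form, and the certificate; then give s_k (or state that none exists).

t_(k+1)/t_k = (k + 5)**2/(k + 6)**2.
Gosper form: A/B · C(k+1)/C(k) with A=k**2 + 10*k + 25, B=k**2 + 12*k + 36, C=1.
f must satisfy (k**2 + 10*k + 25)·f(k+1) − (k**2 + 10*k + 25)·f(k) = 1.
From deg A=2, deg B=2, deg C=0: d=0.
Generic f = c0 gives residual -1; -1 = 0 cannot hold, so t_k is not Gosper-summable.

no hypergeometric antidifference exists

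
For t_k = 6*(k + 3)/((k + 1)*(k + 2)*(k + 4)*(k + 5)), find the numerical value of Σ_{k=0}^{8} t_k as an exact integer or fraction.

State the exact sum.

Ratio r(k) = (k + 1)*(k + 4)**2/((k + 3)**2*(k + 6)).
Take A(k)=k + 1, B(k)=k + 6, C(k)=k**2 + 6*k + 9.
Key eq: (k + 1)·f(k+1) = (k + 5)·f(k) + (k**2 + 6*k + 9).
deg f ≤ 4 (via 1,1,2).
Solving with deg f ≤ 4: f(k) = k*(k + 2)*(k + 3)*(k + 5)/8.
Certificate R = B(k−1)f/C = k*(k + 2)*(k + 5)**2/(8*(k + 3)) gives s_k = 3*k*(k + 5)/(4*(k**2 + 5*k + 4)).
s_(k+1) − s_k = 6*(k + 3)/(k**4 + 12*k**3 + 49*k**2 + 78*k + 40) = t_k.
Evaluate s at k=9 and k=0: 189/260 and 0; difference 189/260.

Σ = 189/260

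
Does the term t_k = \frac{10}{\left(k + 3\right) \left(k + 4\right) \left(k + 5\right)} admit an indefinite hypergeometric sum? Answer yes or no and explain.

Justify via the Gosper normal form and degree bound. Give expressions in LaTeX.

Yes. s_k = \frac{5 k \left(k + 7\right)}{12 \left(k + 3\right) \left(k + 4\right)}.

t_(k+1)/t_k = (k + 3)/(k + 6).
Factor: A=k + 3; B=k + 6; C=1.
f must satisfy (k + 3)·f(k+1) − (k + 5)·f(k) = 1.
deg f ≤ 2 (via 1,1,0).
Match coefficients ⇒ f(k) = k*(k + 7)/24.
Certificate R = B(k−1)f/C = k*(k + 5)*(k + 7)/24 gives s_k = 5*k*(k + 7)/(12*(k + 3)*(k + 4)).
Verify: 10/(k**3 + 12*k**2 + 47*k + 60) matches t_k.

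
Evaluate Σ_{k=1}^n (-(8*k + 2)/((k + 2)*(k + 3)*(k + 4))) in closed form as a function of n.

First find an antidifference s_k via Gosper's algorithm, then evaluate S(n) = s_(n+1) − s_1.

Step 1: r(k) = (k + 2)*(4*k + 5)/((k + 5)*(4*k + 1)).
Gosper form: A/B · C(k+1)/C(k) with A=k + 2, B=k + 5, C=k + 1/4.
Need (k + 2)·f(k+1) − (k + 4)·f(k) = k + 1/4.
Bound: deg f ≤ 2.
Solve for f: f(k) = k*(3*k - 1)/16 (degree 2 ≤ 2).
Certificate R = B(k−1)f/C = k*(k + 4)*(3*k - 1)/(4*(4*k + 1)) gives s_k = -k*(3*k - 1)/(2*(k + 2)*(k + 3)).
Verify: 2*(-4*k - 1)/(k**3 + 9*k**2 + 26*k + 24) matches t_k.
Telescope: S(n) = s_(n+1) − s_(1) = (-3*n**2 - 5*n - 2)/(2*(n**2 + 7*n + 12)) − (-1/12) = n*(-17*n - 23)/(12*(n**2 + 7*n + 12)).

S(n) = n*(-17*n - 23)/(12*(n**2 + 7*n + 12))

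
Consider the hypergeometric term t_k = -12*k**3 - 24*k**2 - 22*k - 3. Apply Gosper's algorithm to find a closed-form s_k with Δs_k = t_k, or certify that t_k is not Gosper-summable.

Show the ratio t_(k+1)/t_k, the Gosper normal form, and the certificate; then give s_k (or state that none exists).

s_k = k*(-3*k**3 - 2*k**2 - 2*k + 4)

Ratio r(k) = (12*k**3 + 60*k**2 + 106*k + 61)/(12*k**3 + 24*k**2 + 22*k + 3).
So A=1 and B=1, with C=k**3 + 2*k**2 + 11*k/6 + 1/4.
Key eq: (1)·f(k+1) = (1)·f(k) + (k**3 + 2*k**2 + 11*k/6 + 1/4).
d = 4 from the (0,0,3) case.
Coefficient equations give f(k) = k*(3*k**3 + 2*k**2 + 2*k - 4)/12.
R(k) = B(k−1)·f(k)/C(k) = k*(3*k**3 + 2*k**2 + 2*k - 4)/(12*k**3 + 24*k**2 + 22*k + 3); s_k = R·t_k = k*(-3*k**3 - 2*k**2 - 2*k + 4).
Δs = -12*k**3 - 24*k**2 - 22*k - 3, as required.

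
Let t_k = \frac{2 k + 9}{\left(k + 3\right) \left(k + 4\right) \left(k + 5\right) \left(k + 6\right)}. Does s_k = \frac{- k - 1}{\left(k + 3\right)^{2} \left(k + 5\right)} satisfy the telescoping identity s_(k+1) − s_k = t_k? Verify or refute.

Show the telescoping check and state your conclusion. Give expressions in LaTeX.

s_(k+1) = (-k - 2)/((k + 4)**2*(k + 6))
s_(k+1) − s_k = (k + 1)/((k + 3)**2*(k + 5)) - (k + 2)/((k + 4)**2*(k + 6))
(s_(k+1) − s_k) − t_k = 2*(-3*k**2 - 25*k - 51)/(k**6 + 25*k**5 + 257*k**4 + 1391*k**3 + 4182*k**2 + 6624*k + 4320)

Invalid: residual \frac{2 \left(- 3 k^{2} - 25 k - 51\right)}{k^{6} + 25 k^{5} + 257 k^{4} + 1391 k^{3} + 4182 k^{2} + 6624 k + 4320} ≠ 0.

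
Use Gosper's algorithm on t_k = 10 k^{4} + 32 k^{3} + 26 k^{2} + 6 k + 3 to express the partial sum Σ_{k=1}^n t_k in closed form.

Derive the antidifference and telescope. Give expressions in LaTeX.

S(n) = n \left(2 n^{4} + 13 n^{3} + 28 n^{2} + 24 n + 10\right)

r(k) = (10*k**4 + 72*k**3 + 182*k**2 + 194*k + 77)/(10*k**4 + 32*k**3 + 26*k**2 + 6*k + 3) after simplifying.
Factor: A=1; B=1; C=k**4 + 16*k**3/5 + 13*k**2/5 + 3*k/5 + 3/10.
Need (1)·f(k+1) − (1)·f(k) = k**4 + 16*k**3/5 + 13*k**2/5 + 3*k/5 + 3/10.
Degrees (0,0,4) ⇒ d ≤ 5.
Solving with deg f ≤ 5: f(k) = k*(k + 2)*(2*k**3 - k**2 - 2*k + 2)/10.
Get s_k = R·t_k = k*(2*k**4 + 3*k**3 - 4*k**2 - 2*k + 4) with R(k) = B(k−1)f(k)/C(k) = k*(k + 2)*(2*k**3 - k**2 - 2*k + 2)/(10*k**4 + 32*k**3 + 26*k**2 + 6*k + 3).
Verify: 10*k**4 + 32*k**3 + 26*k**2 + 6*k + 3 matches t_k.
s_(n+1) = 2*n**5 + 13*n**4 + 28*n**3 + 24*n**2 + 10*n + 3 and s_(1) = 3, so S(n) = n*(2*n**4 + 13*n**3 + 28*n**2 + 24*n + 10).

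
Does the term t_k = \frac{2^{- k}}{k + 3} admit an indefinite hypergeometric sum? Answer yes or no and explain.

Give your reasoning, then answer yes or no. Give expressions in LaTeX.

The ratio is (k + 3)/(2*(k + 4)).
Factor: A=k/2 + 3/2; B=k + 4; C=1.
Need (k/2 + 3/2)·f(k+1) − (k + 3)·f(k) = 1.
From deg A=1, deg B=1, deg C=0: d=-1.
Negative degree bound (-1): no f exists, t_k not Gosper-summable.

No — key equation has no polynomial f.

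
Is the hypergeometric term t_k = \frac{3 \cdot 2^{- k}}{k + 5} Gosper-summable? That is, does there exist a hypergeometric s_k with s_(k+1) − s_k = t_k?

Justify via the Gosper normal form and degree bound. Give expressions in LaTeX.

No — t_k has no hypergeometric antidifference.

Step 1: r(k) = (k + 5)/(2*(k + 6)).
Take A(k)=k/2 + 5/2, B(k)=k + 6, C(k)=1.
Set up (k/2 + 5/2)·f(k+1) − (k + 5)·f(k) − (1) = 0.
Bound: deg f ≤ -1.
deg f ≤ -1 is impossible — no certificate.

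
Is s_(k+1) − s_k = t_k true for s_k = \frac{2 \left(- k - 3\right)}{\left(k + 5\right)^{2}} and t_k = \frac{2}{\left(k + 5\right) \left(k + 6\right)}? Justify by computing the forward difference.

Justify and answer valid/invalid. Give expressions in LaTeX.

Invalid: residual \frac{4 \left(- 2 k - 11\right)}{k^{4} + 22 k^{3} + 181 k^{2} + 660 k + 900} ≠ 0.

s_(k+1) = 2*(-k - 4)/(k + 6)**2
s_(k+1) − s_k = 2*(k**2 + 7*k + 8)/(k**4 + 22*k**3 + 181*k**2 + 660*k + 900)
(s_(k+1) − s_k) − t_k = 4*(-2*k - 11)/(k**4 + 22*k**3 + 181*k**2 + 660*k + 900)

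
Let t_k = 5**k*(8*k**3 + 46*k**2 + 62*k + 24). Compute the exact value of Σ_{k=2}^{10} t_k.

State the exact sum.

The ratio is 5*(4*k**3 + 35*k**2 + 89*k + 70)/(4*k**3 + 23*k**2 + 31*k + 12).
Factor: A=5; B=1; C=k**3 + 23*k**2/4 + 31*k/4 + 3.
f must satisfy (5)·f(k+1) − (1)·f(k) = k**3 + 23*k**2/4 + 31*k/4 + 3.
d = 3 from the (0,0,3) case.
Coefficient equations give f(k) = (2*k**3 + 4*k**2 - 2*k + 1)/8.
Certificate R = B(k−1)f/C = (2*k**3 + 4*k**2 - 2*k + 1)/(2*(k + 1)*(k + 4)*(4*k + 3)) gives s_k = 5**k*(2*k**3 + 4*k**2 - 2*k + 1).
Δs = 5**k*(8*k**3 + 46*k**2 + 62*k + 24), as required.
Evaluate s at k=11 and k=2: 152587890625 and 725; difference 152587889900.

Σ = 152587889900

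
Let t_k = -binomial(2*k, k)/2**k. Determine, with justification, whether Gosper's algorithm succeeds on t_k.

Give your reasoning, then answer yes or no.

No — key equation has no polynomial f.

The ratio is (2*k + 1)/(k + 1).
Take A(k)=2*k + 1, B(k)=k + 1, C(k)=1.
Solve (2*k + 1)·f(k+1) − (k)·f(k) = 1.
deg f ≤ -1 (via 1,1,0).
Negative degree bound (-1): no f exists, t_k not Gosper-summable.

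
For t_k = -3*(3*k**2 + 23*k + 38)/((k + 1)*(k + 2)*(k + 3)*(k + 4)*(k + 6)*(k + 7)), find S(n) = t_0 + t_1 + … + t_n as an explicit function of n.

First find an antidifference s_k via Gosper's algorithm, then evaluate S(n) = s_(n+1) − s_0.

r(k) = (k + 1)*(k + 6)*(23*k + 3*(k + 1)**2 + 61)/((k + 5)*(k + 8)*(3*k**2 + 23*k + 38)) after simplifying.
Factor: A=k + 1; B=k + 8; C=k**3 + 38*k**2/3 + 51*k + 190/3.
Set up (k + 1)·f(k+1) − (k + 7)·f(k) − (k**3 + 38*k**2/3 + 51*k + 190/3) = 0.
deg f ≤ 6 (via 1,1,3).
Solve for f: f(k) = k*(k + 2)*(k + 4)*(k + 5)*(k**2 + 10*k + 27)/54 (degree 6 ≤ 6).
Certificate R = B(k−1)f/C = k*(k + 2)*(k + 4)*(k + 7)*(k**2 + 10*k + 27)/(18*(3*k**2 + 23*k + 38)) gives s_k = k*(-k**2 - 10*k - 27)/(6*(k**3 + 10*k**2 + 27*k + 18)).
Verify: 3*(-3*k**2 - 23*k - 38)/(k**6 + 23*k**5 + 207*k**4 + 925*k**3 + 2144*k**2 + 2412*k + 1008) matches t_k.
Σ_(k=0)^n t_k = s_(n+1) − s_(0) = ((-n**3 - 13*n**2 - 50*n - 38)/(6*(n**3 + 13*n**2 + 50*n + 56))) − (0), i.e. (-n**3 - 13*n**2 - 50*n - 38)/(6*(n**3 + 13*n**2 + 50*n + 56)).

S(n) = (-n**3 - 13*n**2 - 50*n - 38)/(6*(n**3 + 13*n**2 + 50*n + 56))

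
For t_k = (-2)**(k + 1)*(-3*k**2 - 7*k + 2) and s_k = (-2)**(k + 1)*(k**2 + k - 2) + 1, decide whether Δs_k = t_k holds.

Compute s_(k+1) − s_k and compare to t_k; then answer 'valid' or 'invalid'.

s_(k+1) = (-2)**(k + 2)*(k + (k + 1)**2 - 1) + 1
s_(k+1) − s_k = (-2)**(k + 1)*(-3*k**2 - 7*k + 2)
(s_(k+1) − s_k) − t_k = 0

Valid — Δs_k = t_k.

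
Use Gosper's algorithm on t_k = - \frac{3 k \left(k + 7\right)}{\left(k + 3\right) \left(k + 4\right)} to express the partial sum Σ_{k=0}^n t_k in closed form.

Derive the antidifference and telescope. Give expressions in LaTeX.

The ratio is (k + 1)*(k + 3)*(k + 8)/(k*(k + 5)*(k + 7)).
A = k + 3, B = k + 5, C = k**2 + 7*k.
Need (k + 3)·f(k+1) − (k + 4)·f(k) = k**2 + 7*k.
d = 2 from the (1,1,2) case.
A polynomial solution: f(k) = k*(k - 1).
Then R = B(k−1)f/C = (k - 1)*(k + 4)/(k + 7), so s_k = R(k)·t_k = 3*k*(1 - k)/(k + 3).
s_(k+1) − s_k = 3*k*(-k - 7)/(k**2 + 7*k + 12) = t_k.
Evaluate: s_(n+1) = 3*n*(-n - 1)/(n + 4); subtract s_(0) = 0 ⇒ S(n) = 3*n*(-n - 1)/(n + 4).

S(n) = \frac{3 n \left(- n - 1\right)}{n + 4}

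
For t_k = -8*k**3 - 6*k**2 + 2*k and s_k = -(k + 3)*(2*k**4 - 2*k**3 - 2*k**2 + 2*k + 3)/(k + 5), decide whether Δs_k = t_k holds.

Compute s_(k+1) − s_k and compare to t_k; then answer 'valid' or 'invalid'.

s_(k+1) = (-2*k**5 - 14*k**4 - 28*k**3 - 16*k**2 - 3*k - 12)/(k + 6)
s_(k+1) − s_k = 2*(-4*k**5 - 41*k**4 - 104*k**3 - 49*k**2 + 18*k - 3)/(k**2 + 11*k + 30)
(s_(k+1) − s_k) − t_k = 6*(2*k**4 + 16*k**3 + 10*k**2 - 4*k - 1)/(k**2 + 11*k + 30)

Invalid: residual 6*(2*k**4 + 16*k**3 + 10*k**2 - 4*k - 1)/(k**2 + 11*k + 30) ≠ 0.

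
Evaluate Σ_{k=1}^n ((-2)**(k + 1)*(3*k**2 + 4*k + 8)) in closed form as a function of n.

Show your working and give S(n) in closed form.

r(k) = 2*(-3*k**2 - 10*k - 15)/(3*k**2 + 4*k + 8) after simplifying.
Normal form (A,B,C) = (-2, 1, k**2 + 4*k/3 + 8/3).
Need (-2)·f(k+1) − (1)·f(k) = k**2 + 4*k/3 + 8/3.
Bound: deg f ≤ 2.
Coefficient equations give f(k) = -(k**2 + 2)/3.
So s_k = (B(k−1)f/C)·t_k = (-(k**2 + 2)/(3*k**2 + 4*k + 8))·t_k = 2*(-2)**k*(k**2 + 2).
Check: Δs_k = (-2)**(k + 1)*(3*k**2 + 4*k + 8). ✓
Evaluate: s_(n+1) = (-2)**(n + 2)*(-n**2 - 2*n - 3); subtract s_(1) = -12 ⇒ S(n) = -4*(-2)**n*n**2 - 8*(-2)**n*n - 12*(-2)**n + 12.

S(n) = -4*(-2)**n*n**2 - 8*(-2)**n*n - 12*(-2)**n + 12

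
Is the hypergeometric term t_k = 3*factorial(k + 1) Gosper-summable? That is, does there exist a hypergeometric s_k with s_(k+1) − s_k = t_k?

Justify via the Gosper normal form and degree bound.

No; the degree bound rules out any f.

Step 1: r(k) = k + 2.
Gosper form: A/B · C(k+1)/C(k) with A=k + 2, B=1, C=1.
Need (k + 2)·f(k+1) − (1)·f(k) = 1.
From deg A=1, deg B=0, deg C=0: d=-1.
deg f ≤ -1 is impossible — no certificate.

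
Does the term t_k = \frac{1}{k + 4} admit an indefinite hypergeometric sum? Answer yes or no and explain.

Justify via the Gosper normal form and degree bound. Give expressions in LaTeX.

Step 1: r(k) = (k + 4)/(k + 5).
Factor: A=k + 4; B=k + 5; C=1.
Key eq: (k + 4)·f(k+1) = (k + 4)·f(k) + (1).
Bound: deg f ≤ 0.
Write f(k) = c0. Then LHS − RHS = -1, requiring -1 = 0: contradictory. No certificate.

No. Not Gosper-summable.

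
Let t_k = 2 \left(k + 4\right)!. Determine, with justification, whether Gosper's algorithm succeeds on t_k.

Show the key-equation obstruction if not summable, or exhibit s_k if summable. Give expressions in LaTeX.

t_(k+1)/t_k = k + 5.
Gosper form: A/B · C(k+1)/C(k) with A=k + 5, B=1, C=1.
Set up (k + 5)·f(k+1) − (1)·f(k) − (1) = 0.
Degrees (1,0,0) ⇒ d ≤ -1.
Negative degree bound (-1): no f exists, t_k not Gosper-summable.

No — t_k has no hypergeometric antidifference.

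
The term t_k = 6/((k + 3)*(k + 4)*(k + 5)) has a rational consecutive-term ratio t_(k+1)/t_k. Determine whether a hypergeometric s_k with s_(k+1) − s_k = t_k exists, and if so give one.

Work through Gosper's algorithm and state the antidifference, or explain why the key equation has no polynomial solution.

Compute t_(k+1)/t_k: get (k + 3)/(k + 6).
Normal form (A,B,C) = (k + 3, k + 6, 1).
Set up (k + 3)·f(k+1) − (k + 5)·f(k) − (1) = 0.
deg f ≤ 2 (via 1,1,0).
Solve for f: f(k) = k*(k + 7)/24 (degree 2 ≤ 2).
Then R = B(k−1)f/C = k*(k + 5)*(k + 7)/24, so s_k = R(k)·t_k = k*(k + 7)/(4*(k + 3)*(k + 4)).
s_(k+1) − s_k = 6/(k**3 + 12*k**2 + 47*k + 60) = t_k.

s_k = k*(k + 7)/(4*(k + 3)*(k + 4))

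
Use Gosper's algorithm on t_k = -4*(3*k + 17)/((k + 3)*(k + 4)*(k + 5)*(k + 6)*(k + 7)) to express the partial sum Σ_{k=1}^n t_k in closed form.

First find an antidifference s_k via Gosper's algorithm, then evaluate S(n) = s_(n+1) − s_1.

t_(k+1)/t_k = (k + 3)*(3*k + 20)/((k + 8)*(3*k + 17)).
Gosper form: A/B · C(k+1)/C(k) with A=k + 3, B=k + 8, C=k + 17/3.
f must satisfy (k + 3)·f(k+1) − (k + 7)·f(k) = k + 17/3.
Degrees (1,1,1) ⇒ d ≤ 4.
A polynomial solution: f(k) = k*(k + 5)*(k**2 + 13*k + 54)/216.
Get s_k = R·t_k = k*(-k**2 - 13*k - 54)/(18*(k**3 + 13*k**2 + 54*k + 72)) with R(k) = B(k−1)f(k)/C(k) = k*(k + 5)*(k + 7)*(k**2 + 13*k + 54)/(72*(3*k + 17)).
Δs = 4*(-3*k - 17)/(k**5 + 25*k**4 + 245*k**3 + 1175*k**2 + 2754*k + 2520), as required.
s_(n+1) = (-n**3 - 16*n**2 - 83*n - 68)/(18*(n**3 + 16*n**2 + 83*n + 140)) and s_(1) = -17/630, so S(n) = n*(-n**2 - 16*n - 83)/(35*(n**3 + 16*n**2 + 83*n + 140)).

S(n) = n*(-n**2 - 16*n - 83)/(35*(n**3 + 16*n**2 + 83*n + 140))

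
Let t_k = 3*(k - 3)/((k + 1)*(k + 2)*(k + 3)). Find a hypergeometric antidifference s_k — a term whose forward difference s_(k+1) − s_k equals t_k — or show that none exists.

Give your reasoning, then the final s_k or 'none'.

s_k = 3*k*(-k - 5)/(2*(k + 1)*(k + 2))

The ratio is (k - 2)*(k + 1)/((k - 3)*(k + 4)).
Factor: A=k + 1; B=k + 4; C=k - 3.
Key eq: (k + 1)·f(k+1) = (k + 3)·f(k) + (k - 3).
Degrees (1,1,1) ⇒ d ≤ 2.
A polynomial solution: f(k) = -k*(k + 5)/2.
R(k) = B(k−1)·f(k)/C(k) = -k*(k + 3)*(k + 5)/(2*(k - 3)); s_k = R·t_k = 3*k*(-k - 5)/(2*(k + 1)*(k + 2)).
Check: Δs_k = 3*(k - 3)/(k**3 + 6*k**2 + 11*k + 6). ✓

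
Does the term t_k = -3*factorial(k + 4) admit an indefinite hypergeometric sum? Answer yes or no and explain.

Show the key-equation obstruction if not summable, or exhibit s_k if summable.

r(k) = k + 5 after simplifying.
Take A(k)=k + 5, B(k)=1, C(k)=1.
Need (k + 5)·f(k+1) − (1)·f(k) = 1.
Degrees (1,0,0) ⇒ d ≤ -1.
Bound -1 < 0, so the key equation has no polynomial solution.

No. Not Gosper-summable.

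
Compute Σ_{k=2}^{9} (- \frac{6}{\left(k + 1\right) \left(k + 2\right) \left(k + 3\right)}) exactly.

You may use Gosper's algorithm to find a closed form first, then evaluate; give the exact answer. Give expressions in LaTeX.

Σ = -5/22

Ratio r(k) = (k + 1)/(k + 4).
So A=k + 1 and B=k + 4, with C=1.
Key eq: (k + 1)·f(k+1) = (k + 3)·f(k) + (1).
From deg A=1, deg B=1, deg C=0: d=2.
Coefficient equations give f(k) = k*(k + 3)/4.
Then R = B(k−1)f/C = k*(k + 3)**2/4, so s_k = R(k)·t_k = 3*k*(-k - 3)/(2*(k + 1)*(k + 2)).
Check: Δs_k = -6/(k**3 + 6*k**2 + 11*k + 6). ✓
Evaluate s at k=10 and k=2: -65/44 and -5/4; difference -5/22.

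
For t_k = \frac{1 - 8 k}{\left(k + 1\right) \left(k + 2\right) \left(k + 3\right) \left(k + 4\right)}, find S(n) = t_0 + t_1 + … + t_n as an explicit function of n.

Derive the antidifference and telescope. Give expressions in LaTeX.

Ratio r(k) = (k + 1)*(8*k + 7)/((k + 5)*(8*k - 1)).
Take A(k)=k + 1, B(k)=k + 5, C(k)=k - 1/8.
Set up (k + 1)·f(k+1) − (k + 4)·f(k) − (k - 1/8) = 0.
From deg A=1, deg B=1, deg C=1: d=3.
Match coefficients ⇒ f(k) = k*(k**2 + 6*k - 13)/48.
Certificate R = B(k−1)f/C = k*(k + 4)*(k**2 + 6*k - 13)/(6*(8*k - 1)) gives s_k = k*(-k**2 - 6*k + 13)/(6*(k + 1)*(k + 2)*(k + 3)).
Δs = (1 - 8*k)/(k**4 + 10*k**3 + 35*k**2 + 50*k + 24), as required.
s_(n+1) = (-n**3 - 9*n**2 - 2*n + 6)/(6*(n**3 + 9*n**2 + 26*n + 24)) and s_(0) = 0, so S(n) = (-n**3 - 9*n**2 - 2*n + 6)/(6*(n**3 + 9*n**2 + 26*n + 24)).

S(n) = \frac{- n^{3} - 9 n^{2} - 2 n + 6}{6 \left(n^{3} + 9 n^{2} + 26 n + 24\right)}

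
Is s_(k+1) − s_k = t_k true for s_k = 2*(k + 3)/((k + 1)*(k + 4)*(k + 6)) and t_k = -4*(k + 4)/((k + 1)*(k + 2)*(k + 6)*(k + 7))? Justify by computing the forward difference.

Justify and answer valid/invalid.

Invalid: residual 2*(3*k**2 + 25*k + 46)/(k**6 + 25*k**5 + 247*k**4 + 1219*k**3 + 3112*k**2 + 3796*k + 1680) ≠ 0.

s_(k+1) = 2*(k + 4)/((k + 2)*(k + 5)*(k + 7))
s_(k+1) − s_k = 2*(-2*k**3 - 23*k**2 - 87*k - 114)/(k**6 + 25*k**5 + 247*k**4 + 1219*k**3 + 3112*k**2 + 3796*k + 1680)
(s_(k+1) − s_k) − t_k = 2*(3*k**2 + 25*k + 46)/(k**6 + 25*k**5 + 247*k**4 + 1219*k**3 + 3112*k**2 + 3796*k + 1680)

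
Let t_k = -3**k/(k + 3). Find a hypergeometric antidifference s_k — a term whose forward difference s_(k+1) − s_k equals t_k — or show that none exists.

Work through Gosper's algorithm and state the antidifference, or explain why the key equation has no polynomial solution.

r(k) = 3*(k + 3)/(k + 4) after simplifying.
So A=3*k + 9 and B=k + 4, with C=1.
Solve (3*k + 9)·f(k+1) − (k + 3)·f(k) = 1.
deg f ≤ -1 (via 1,1,0).
deg f ≤ -1 is impossible — no certificate.

none (Gosper's algorithm certifies no s_k)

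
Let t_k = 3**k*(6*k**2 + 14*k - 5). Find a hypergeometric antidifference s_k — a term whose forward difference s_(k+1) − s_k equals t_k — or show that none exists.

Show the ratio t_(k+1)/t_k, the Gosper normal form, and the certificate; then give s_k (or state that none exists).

Ratio r(k) = 3*(6*k**2 + 26*k + 15)/(6*k**2 + 14*k - 5).
Factor: A=3; B=1; C=k**2 + 7*k/3 - 5/6.
Solve (3)·f(k+1) − (1)·f(k) = k**2 + 7*k/3 - 5/6.
d = 2 from the (0,0,2) case.
Match coefficients ⇒ f(k) = (3*k**2 - 2*k - 4)/6.
Certificate R = B(k−1)f/C = (3*k**2 - 2*k - 4)/(6*k**2 + 14*k - 5) gives s_k = 3**k*(3*k**2 - 2*k - 4).
Δs = 3**k*(6*k**2 + 14*k - 5), as required.

s_k = 3**k*(3*k**2 - 2*k - 4)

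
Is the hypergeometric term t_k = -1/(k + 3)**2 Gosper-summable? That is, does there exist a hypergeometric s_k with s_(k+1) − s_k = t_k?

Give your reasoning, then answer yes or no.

No. Not Gosper-summable.

Compute t_(k+1)/t_k: get (k + 3)**2/(k + 4)**2.
Take A(k)=k**2 + 6*k + 9, B(k)=k**2 + 8*k + 16, C(k)=1.
Set up (k**2 + 6*k + 9)·f(k+1) − (k**2 + 6*k + 9)·f(k) − (1) = 0.
deg f ≤ 0 (via 2,2,0).
f = c0 ⇒ A·f(k+1) − B(k−1)·f(k) − C = -1. The system {-1 = 0} is inconsistent; no antidifference.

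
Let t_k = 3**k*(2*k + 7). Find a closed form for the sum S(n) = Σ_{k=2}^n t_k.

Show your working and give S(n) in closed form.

Compute t_(k+1)/t_k: get 3*(2*k + 9)/(2*k + 7).
Factor: A=3; B=1; C=k + 7/2.
Solve (3)·f(k+1) − (1)·f(k) = k + 7/2.
Bound: deg f ≤ 1.
Solving with deg f ≤ 1: f(k) = (k + 2)/2.
Get s_k = R·t_k = 3**k*(k + 2) with R(k) = B(k−1)f(k)/C(k) = (k + 2)/(2*k + 7).
Check: Δs_k = 3**k*(2*k + 7). ✓
Σ_(k=2)^n t_k = s_(n+1) − s_(2) = (3**(n + 1)*(n + 3)) − (36), i.e. 3*3**n*n + 9*3**n - 36.

S(n) = 3*3**n*n + 9*3**n - 36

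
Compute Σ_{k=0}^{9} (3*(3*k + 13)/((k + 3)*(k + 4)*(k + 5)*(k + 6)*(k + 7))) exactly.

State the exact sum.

The ratio is (k + 3)*(3*k + 16)/((k + 8)*(3*k + 13)).
Normal form (A,B,C) = (k + 3, k + 8, k + 13/3).
Set up (k + 3)·f(k+1) − (k + 7)·f(k) − (k + 13/3) = 0.
Bound: deg f ≤ 4.
Match coefficients ⇒ f(k) = k*(k + 4)*(k**2 + 14*k + 63)/270.
R(k) = B(k−1)·f(k)/C(k) = k*(k + 4)*(k + 7)*(k**2 + 14*k + 63)/(90*(3*k + 13)); s_k = R·t_k = k*(k**2 + 14*k + 63)/(30*(k**3 + 14*k**2 + 63*k + 90)).
Verify: 3*(3*k + 13)/(k**5 + 25*k**4 + 245*k**3 + 1175*k**2 + 2754*k + 2520) matches t_k.
Sum = s_(10) − s_(0); s_(10) = 101/3120, s_(0) = 0 ⇒ 101/3120.

Σ = 101/3120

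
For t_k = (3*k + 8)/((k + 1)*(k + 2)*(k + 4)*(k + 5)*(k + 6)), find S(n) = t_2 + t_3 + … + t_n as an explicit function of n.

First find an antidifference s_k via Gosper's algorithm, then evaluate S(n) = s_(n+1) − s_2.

Step 1: r(k) = (k + 1)*(k + 4)*(3*k + 11)/((k + 3)*(k + 7)*(3*k + 8)).
So A=k + 1 and B=k + 7, with C=k**2 + 17*k/3 + 8.
Need (k + 1)·f(k+1) − (k + 6)·f(k) = k**2 + 17*k/3 + 8.
Degrees (1,1,2) ⇒ d ≤ 5.
Coefficient equations give f(k) = k*(k + 2)*(k + 3)*(k**2 + 10*k + 29)/60.
Certificate R = B(k−1)f/C = k*(k + 2)*(k + 6)*(k**2 + 10*k + 29)/(20*(3*k + 8)) gives s_k = k*(k**2 + 10*k + 29)/(20*(k**3 + 10*k**2 + 29*k + 20)).
s_(k+1) − s_k = (3*k + 8)/(k**5 + 18*k**4 + 121*k**3 + 372*k**2 + 508*k + 240) = t_k.
Σ_(k=2)^n t_k = s_(n+1) − s_(2) = ((n**3 + 13*n**2 + 52*n + 40)/(20*(n**3 + 13*n**2 + 52*n + 60))) − (53/1260), i.e. (n**3 + 13*n**2 + 52*n - 66)/(126*(n**3 + 13*n**2 + 52*n + 60)).

S(n) = (n**3 + 13*n**2 + 52*n - 66)/(126*(n**3 + 13*n**2 + 52*n + 60))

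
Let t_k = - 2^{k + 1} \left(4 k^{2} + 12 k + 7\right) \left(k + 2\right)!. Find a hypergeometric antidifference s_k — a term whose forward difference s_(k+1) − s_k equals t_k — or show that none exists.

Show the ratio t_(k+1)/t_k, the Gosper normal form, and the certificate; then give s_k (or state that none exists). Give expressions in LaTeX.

t_(k+1)/t_k = 2*(4*k**3 + 32*k**2 + 83*k + 69)/(4*k**2 + 12*k + 7).
A = 2*k + 6, B = 1, C = k**2 + 3*k + 7/4.
f must satisfy (2*k + 6)·f(k+1) − (1)·f(k) = k**2 + 3*k + 7/4.
deg f ≤ 1 (via 1,0,2).
Match coefficients ⇒ f(k) = (2*k - 1)/4.
Get s_k = R·t_k = -2**(k + 1)*(2*k - 1)*factorial(k + 2) with R(k) = B(k−1)f(k)/C(k) = (2*k - 1)/(4*k**2 + 12*k + 7).
Verify: -2**(k + 1)*(4*k**2 + 12*k + 7)*factorial(k + 2) matches t_k.

s_k = - 2^{k + 1} \left(2 k - 1\right) \left(k + 2\right)!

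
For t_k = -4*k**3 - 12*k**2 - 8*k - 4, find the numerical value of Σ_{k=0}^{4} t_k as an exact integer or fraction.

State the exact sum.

r(k) = (k**3 + 6*k**2 + 11*k + 7)/(k**3 + 3*k**2 + 2*k + 1) after simplifying.
A = 1, B = 1, C = k**3 + 3*k**2 + 2*k + 1.
Solve (1)·f(k+1) − (1)·f(k) = k**3 + 3*k**2 + 2*k + 1.
Degrees (0,0,3) ⇒ d ≤ 4.
Solving with deg f ≤ 4: f(k) = k*(k**3 + 2*k**2 - k + 2)/4.
Then R = B(k−1)f/C = k*(k**3 + 2*k**2 - k + 2)/(4*(k**3 + 3*k**2 + 2*k + 1)), so s_k = R(k)·t_k = k*(-k**3 - 2*k**2 + k - 2).
Verify: -4*k**3 - 12*k**2 - 8*k - 4 matches t_k.
Evaluate s at k=5 and k=0: -860 and 0; difference -860.

Σ = -860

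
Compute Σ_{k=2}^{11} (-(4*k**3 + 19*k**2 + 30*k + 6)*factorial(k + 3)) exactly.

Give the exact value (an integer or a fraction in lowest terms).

Σ = -734912994814560

t_(k+1)/t_k = (4*k**4 + 47*k**3 + 204*k**2 + 379*k + 236)/(4*k**3 + 19*k**2 + 30*k + 6).
Take A(k)=k + 4, B(k)=1, C(k)=k**3 + 19*k**2/4 + 15*k/2 + 3/2.
Set up (k + 4)·f(k+1) − (1)·f(k) − (k**3 + 19*k**2/4 + 15*k/2 + 3/2) = 0.
d = 2 from the (1,0,3) case.
Match coefficients ⇒ f(k) = (4*k**2 - k - 2)/4.
Get s_k = R·t_k = (-4*k**2 + k + 2)*factorial(k + 3) with R(k) = B(k−1)f(k)/C(k) = (4*k**2 - k - 2)/(4*k**3 + 19*k**2 + 30*k + 6).
Check: Δs_k = -(4*k**3 + 19*k**2 + 30*k + 6)*factorial(k + 3). ✓
Sum = s_(12) − s_(2); s_(12) = -734912994816000, s_(2) = -1440 ⇒ -734912994814560.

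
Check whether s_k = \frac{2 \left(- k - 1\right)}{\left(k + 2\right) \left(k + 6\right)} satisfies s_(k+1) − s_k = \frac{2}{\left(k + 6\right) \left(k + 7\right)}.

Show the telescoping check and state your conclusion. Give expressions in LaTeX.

s_(k+1) = 2*(-k - 2)/((k + 3)*(k + 7))
s_(k+1) − s_k = 2*(k**2 + 3*k - 3)/(k**4 + 18*k**3 + 113*k**2 + 288*k + 252)
(s_(k+1) − s_k) − t_k = 2*(-2*k - 9)/(k**4 + 18*k**3 + 113*k**2 + 288*k + 252)

Invalid: residual \frac{2 \left(- 2 k - 9\right)}{k^{4} + 18 k^{3} + 113 k^{2} + 288 k + 252} ≠ 0.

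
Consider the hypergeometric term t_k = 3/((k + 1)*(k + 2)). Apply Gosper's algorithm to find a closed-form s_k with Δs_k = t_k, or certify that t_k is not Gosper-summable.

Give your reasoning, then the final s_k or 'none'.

s_k = 3*k/(k + 1)

Compute t_(k+1)/t_k: get (k + 1)/(k + 3).
A = k + 1, B = k + 3, C = 1.
Set up (k + 1)·f(k+1) − (k + 2)·f(k) − (1) = 0.
Bound: deg f ≤ 1.
Coefficient equations give f(k) = k.
R(k) = B(k−1)·f(k)/C(k) = k*(k + 2); s_k = R·t_k = 3*k/(k + 1).
Verify: 3/(k**2 + 3*k + 2) matches t_k.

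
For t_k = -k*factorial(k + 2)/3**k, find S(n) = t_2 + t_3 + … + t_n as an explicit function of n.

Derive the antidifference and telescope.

Step 1: r(k) = (k + 1)*(k + 3)/(3*k).
So A=k/3 + 1 and B=1, with C=k.
Solve (k/3 + 1)·f(k+1) − (1)·f(k) = k.
Degrees (1,0,1) ⇒ d ≤ 0.
Solve for f: f(k) = 3 (degree 0 ≤ 0).
Get s_k = R·t_k = -3**(1 - k)*factorial(k + 2) with R(k) = B(k−1)f(k)/C(k) = 3/k.
Δs = -k*factorial(k + 2)/3**k, as required.
Σ_(k=2)^n t_k = s_(n+1) − s_(2) = (-factorial(n + 3)/3**n) − (-8), i.e. 8 - factorial(n + 3)/3**n.

S(n) = 8 - factorial(n + 3)/3**n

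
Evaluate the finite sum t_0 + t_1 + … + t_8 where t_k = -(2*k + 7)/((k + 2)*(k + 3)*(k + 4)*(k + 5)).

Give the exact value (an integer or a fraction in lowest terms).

The ratio is (k + 2)*(2*k + 9)/((k + 6)*(2*k + 7)).
Normal form (A,B,C) = (k + 2, k + 6, k + 7/2).
Need (k + 2)·f(k+1) − (k + 5)·f(k) = k + 7/2.
d = 3 from the (1,1,1) case.
A polynomial solution: f(k) = k*(k + 3)*(k + 6)/16.
Then R = B(k−1)f/C = k*(k + 3)*(k + 5)*(k + 6)/(8*(2*k + 7)), so s_k = R(k)·t_k = k*(-k - 6)/(8*(k**2 + 6*k + 8)).
s_(k+1) − s_k = (-2*k - 7)/(k**4 + 14*k**3 + 71*k**2 + 154*k + 120) = t_k.
Sum = s_(9) − s_(0); s_(9) = -135/1144, s_(0) = 0 ⇒ -135/1144.

Σ = -135/1144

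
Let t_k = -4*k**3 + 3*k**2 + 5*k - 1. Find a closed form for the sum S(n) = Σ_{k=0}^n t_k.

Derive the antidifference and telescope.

S(n) = -n**4 - n**3 + 3*n**2 + 2*n - 1

r(k) = (4*k**3 + 9*k**2 + k - 3)/(4*k**3 - 3*k**2 - 5*k + 1) after simplifying.
A = 1, B = 1, C = k**3 - 3*k**2/4 - 5*k/4 + 1/4.
Solve (1)·f(k+1) − (1)·f(k) = k**3 - 3*k**2/4 - 5*k/4 + 1/4.
deg f ≤ 4 (via 0,0,3).
Match coefficients ⇒ f(k) = k*(k**3 - 3*k**2 + 3)/4.
So s_k = (B(k−1)f/C)·t_k = (k*(k**3 - 3*k**2 + 3)/(4*k**3 - 3*k**2 - 5*k + 1))·t_k = k*(-k**3 + 3*k**2 - 3).
Check: Δs_k = -4*k**3 + 3*k**2 + 5*k - 1. ✓
Σ_(k=0)^n t_k = s_(n+1) − s_(0) = (-n**4 - n**3 + 3*n**2 + 2*n - 1) − (0), i.e. -n**4 - n**3 + 3*n**2 + 2*n - 1.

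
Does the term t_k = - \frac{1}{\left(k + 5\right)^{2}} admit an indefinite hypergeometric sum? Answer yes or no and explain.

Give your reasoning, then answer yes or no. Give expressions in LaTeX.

No — key equation has no polynomial f.

t_(k+1)/t_k = (k + 5)**2/(k + 6)**2.
A = k**2 + 10*k + 25, B = k**2 + 12*k + 36, C = 1.
Key eq: (k**2 + 10*k + 25)·f(k+1) = (k**2 + 10*k + 25)·f(k) + (1).
Bound: deg f ≤ 0.
f = c0 ⇒ A·f(k+1) − B(k−1)·f(k) − C = -1. The system {-1 = 0} is inconsistent; no antidifference.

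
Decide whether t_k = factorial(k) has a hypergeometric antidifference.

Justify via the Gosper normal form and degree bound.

No — key equation has no polynomial f.

Compute t_(k+1)/t_k: get k + 1.
Normal form (A,B,C) = (k + 1, 1, 1).
Set up (k + 1)·f(k+1) − (1)·f(k) − (1) = 0.
From deg A=1, deg B=0, deg C=0: d=-1.
d = -1 < 0 ⇒ no nonzero polynomial f; not summable.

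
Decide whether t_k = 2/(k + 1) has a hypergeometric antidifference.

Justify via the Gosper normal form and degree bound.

r(k) = (k + 1)/(k + 2) after simplifying.
Take A(k)=k + 1, B(k)=k + 2, C(k)=1.
f must satisfy (k + 1)·f(k+1) − (k + 1)·f(k) = 1.
d = 0 from the (1,1,0) case.
f = c0 ⇒ A·f(k+1) − B(k−1)·f(k) − C = -1. The system {-1 = 0} is inconsistent; no antidifference.

No. Not Gosper-summable.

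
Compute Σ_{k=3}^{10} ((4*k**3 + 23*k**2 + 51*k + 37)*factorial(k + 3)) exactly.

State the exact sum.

t_(k+1)/t_k = (4*k**4 + 51*k**3 + 249*k**2 + 551*k + 460)/(4*k**3 + 23*k**2 + 51*k + 37).
So A=k + 4 and B=1, with C=k**3 + 23*k**2/4 + 51*k/4 + 37/4.
Set up (k + 4)·f(k+1) − (1)·f(k) − (k**3 + 23*k**2/4 + 51*k/4 + 37/4) = 0.
Bound: deg f ≤ 2.
A polynomial solution: f(k) = (4*k**2 + 3*k + 3)/4.
Get s_k = R·t_k = (4*k**2 + 3*k + 3)*factorial(k + 3) with R(k) = B(k−1)f(k)/C(k) = (4*k**2 + 3*k + 3)/(4*k**3 + 23*k**2 + 51*k + 37).
Δs = (4*k**3 + 23*k**2 + 51*k + 37)*factorial(k + 3), as required.
Telescoping: Σ = s_(11) − s_(3) = 45332711424000 − (34560) = 45332711389440.

Σ = 45332711389440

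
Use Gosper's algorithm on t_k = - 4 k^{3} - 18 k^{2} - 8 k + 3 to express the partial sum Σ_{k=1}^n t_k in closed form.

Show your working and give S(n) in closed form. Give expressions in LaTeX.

t_(k+1)/t_k = (4*k**3 + 30*k**2 + 56*k + 27)/(4*k**3 + 18*k**2 + 8*k - 3).
Factor: A=1; B=1; C=k**3 + 9*k**2/2 + 2*k - 3/4.
Need (1)·f(k+1) − (1)·f(k) = k**3 + 9*k**2/2 + 2*k - 3/4.
From deg A=0, deg B=0, deg C=3: d=4.
Solving with deg f ≤ 4: f(k) = k*(k**3 + 4*k**2 - 4*k - 4)/4.
R(k) = B(k−1)·f(k)/C(k) = k*(k**3 + 4*k**2 - 4*k - 4)/(4*k**3 + 18*k**2 + 8*k - 3); s_k = R·t_k = k*(-k**3 - 4*k**2 + 4*k + 4).
Verify: -4*k**3 - 18*k**2 - 8*k + 3 matches t_k.
Telescope: S(n) = s_(n+1) − s_(1) = -n**4 - 8*n**3 - 14*n**2 - 4*n + 3 − (3) = n*(-n**3 - 8*n**2 - 14*n - 4).

S(n) = n \left(- n^{3} - 8 n^{2} - 14 n - 4\right)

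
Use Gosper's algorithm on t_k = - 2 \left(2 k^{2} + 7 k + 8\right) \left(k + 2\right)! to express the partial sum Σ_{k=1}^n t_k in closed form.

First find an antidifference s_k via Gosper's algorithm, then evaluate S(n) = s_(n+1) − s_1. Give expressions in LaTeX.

S(n) = - 4 n \left(n + 3\right)! - 6 \left(n + 3\right)! + 36

t_(k+1)/t_k = (k + 3)*(7*k + 2*(k + 1)**2 + 15)/(2*k**2 + 7*k + 8).
A = k + 3, B = 1, C = k**2 + 7*k/2 + 4.
Set up (k + 3)·f(k+1) − (1)·f(k) − (k**2 + 7*k/2 + 4) = 0.
From deg A=1, deg B=0, deg C=2: d=1.
A polynomial solution: f(k) = (2*k + 1)/2.
Then R = B(k−1)f/C = (2*k + 1)/(2*k**2 + 7*k + 8), so s_k = R(k)·t_k = -2*(2*k + 1)*factorial(k + 2).
s_(k+1) − s_k = -2*(2*k**2 + 7*k + 8)*factorial(k + 2) = t_k.
Telescope: S(n) = s_(n+1) − s_(1) = -2*(2*n + 3)*factorial(n + 3) − (-36) = -4*n*factorial(n + 3) - 6*factorial(n + 3) + 36.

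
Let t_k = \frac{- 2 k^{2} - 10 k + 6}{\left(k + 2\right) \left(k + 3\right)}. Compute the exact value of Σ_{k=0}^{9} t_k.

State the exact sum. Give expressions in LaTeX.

The ratio is (k + 2)*(5*k + (k + 1)**2 + 2)/((k + 4)*(k**2 + 5*k - 3)).
Normal form (A,B,C) = (k + 2, k + 4, k**2 + 5*k - 3).
Set up (k + 2)·f(k+1) − (k + 3)·f(k) − (k**2 + 5*k - 3) = 0.
Bound: deg f ≤ 2.
Solve for f: f(k) = k*(2*k - 5)/2 (degree 2 ≤ 2).
So s_k = (B(k−1)f/C)·t_k = (k*(k + 3)*(2*k - 5)/(2*(k**2 + 5*k - 3)))·t_k = k*(5 - 2*k)/(k + 2).
Verify: 2*(-k**2 - 5*k + 3)/(k**2 + 5*k + 6) matches t_k.
Sum = s_(10) − s_(0); s_(10) = -25/2, s_(0) = 0 ⇒ -25/2.

Σ = -25/2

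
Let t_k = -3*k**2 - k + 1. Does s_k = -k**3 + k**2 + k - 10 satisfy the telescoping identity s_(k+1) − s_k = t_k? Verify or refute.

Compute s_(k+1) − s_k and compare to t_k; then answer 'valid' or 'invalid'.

s_(k+1) = -k**3 - 2*k**2 - 9
s_(k+1) − s_k = -3*k**2 - k + 1
(s_(k+1) − s_k) − t_k = 0

Valid — Δs_k = t_k.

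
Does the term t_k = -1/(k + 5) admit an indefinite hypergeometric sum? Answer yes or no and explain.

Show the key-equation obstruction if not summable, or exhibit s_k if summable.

The ratio is (k + 5)/(k + 6).
Factor: A=k + 5; B=k + 6; C=1.
Need (k + 5)·f(k+1) − (k + 5)·f(k) = 1.
From deg A=1, deg B=1, deg C=0: d=0.
Put f(k) = c0: A·f(k+1) − B(k−1)·f(k) − C = -1; need -1 = 0 — inconsistent ⇒ no f, not summable.

No. Not Gosper-summable.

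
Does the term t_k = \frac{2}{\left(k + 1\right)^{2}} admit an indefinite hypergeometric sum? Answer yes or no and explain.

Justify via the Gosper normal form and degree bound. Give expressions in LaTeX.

No; the coefficient equations for f are inconsistent.

t_(k+1)/t_k = (k + 1)**2/(k + 2)**2.
Gosper form: A/B · C(k+1)/C(k) with A=k**2 + 2*k + 1, B=k**2 + 4*k + 4, C=1.
Set up (k**2 + 2*k + 1)·f(k+1) − (k**2 + 2*k + 1)·f(k) − (1) = 0.
From deg A=2, deg B=2, deg C=0: d=0.
Write f(k) = c0. Then LHS − RHS = -1, requiring -1 = 0: contradictory. No certificate.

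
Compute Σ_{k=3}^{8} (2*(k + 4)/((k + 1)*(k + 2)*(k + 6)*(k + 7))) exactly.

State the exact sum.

t_(k+1)/t_k = (k + 1)*(k + 5)*(k + 6)/((k + 3)*(k + 4)*(k + 8)).
Factor: A=k + 1; B=k + 8; C=k**4 + 16*k**3 + 95*k**2 + 248*k + 240.
Need (k + 1)·f(k+1) − (k + 7)·f(k) = k**4 + 16*k**3 + 95*k**2 + 248*k + 240.
d = 6 from the (1,1,4) case.
A polynomial solution: f(k) = k*(k + 2)*(k + 3)*(k + 4)*(k + 5)*(k + 7)/12.
Get s_k = R·t_k = k*(k + 7)/(6*(k**2 + 7*k + 6)) with R(k) = B(k−1)f(k)/C(k) = k*(k + 2)*(k + 7)**2/(12*(k + 4)).
s_(k+1) − s_k = 2*(k + 4)/(k**4 + 16*k**3 + 83*k**2 + 152*k + 84) = t_k.
Telescoping: Σ = s_(9) − s_(3) = 4/25 − (5/36) = 19/900.

Σ = 19/900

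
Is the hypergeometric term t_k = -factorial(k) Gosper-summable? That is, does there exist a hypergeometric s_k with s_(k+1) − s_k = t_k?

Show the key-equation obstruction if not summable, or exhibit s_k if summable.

The ratio is k + 1.
So A=k + 1 and B=1, with C=1.
f must satisfy (k + 1)·f(k+1) − (1)·f(k) = 1.
Bound: deg f ≤ -1.
deg f ≤ -1 is impossible — no certificate.

No — negative degree bound, so no certificate f.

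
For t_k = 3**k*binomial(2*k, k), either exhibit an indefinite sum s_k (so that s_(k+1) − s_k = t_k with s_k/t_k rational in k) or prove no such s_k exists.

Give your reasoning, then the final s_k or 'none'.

not Gosper-summable; s_k does not exist

r(k) = 6*(2*k + 1)/(k + 1) after simplifying.
Gosper form: A/B · C(k+1)/C(k) with A=12*k + 6, B=k + 1, C=1.
Key eq: (12*k + 6)·f(k+1) = (k)·f(k) + (1).
d = -1 from the (1,1,0) case.
Bound -1 < 0, so the key equation has no polynomial solution.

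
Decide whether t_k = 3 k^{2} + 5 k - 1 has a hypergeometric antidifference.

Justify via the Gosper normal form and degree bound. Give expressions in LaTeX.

Yes. s_k = k \left(k^{2} + k - 3\right).

Step 1: r(k) = (3*k**2 + 11*k + 7)/(3*k**2 + 5*k - 1).
Gosper form: A/B · C(k+1)/C(k) with A=1, B=1, C=k**2 + 5*k/3 - 1/3.
Solve (1)·f(k+1) − (1)·f(k) = k**2 + 5*k/3 - 1/3.
Bound: deg f ≤ 3.
Match coefficients ⇒ f(k) = k*(k**2 + k - 3)/3.
Certificate R = B(k−1)f/C = k*(k**2 + k - 3)/(3*k**2 + 5*k - 1) gives s_k = k*(k**2 + k - 3).
Δs = 3*k**2 + 5*k - 1, as required.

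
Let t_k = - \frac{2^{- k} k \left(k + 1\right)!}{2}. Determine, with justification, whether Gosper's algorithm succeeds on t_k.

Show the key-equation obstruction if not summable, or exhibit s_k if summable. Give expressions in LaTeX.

Yes. s_k = - 2^{- k} \left(k + 1\right)!.

Ratio r(k) = (k + 1)*(k + 2)/(2*k).
So A=k/2 + 1 and B=1, with C=k.
Key eq: (k/2 + 1)·f(k+1) = (1)·f(k) + (k).
d = 0 from the (1,0,1) case.
Solving with deg f ≤ 0: f(k) = 2.
So s_k = (B(k−1)f/C)·t_k = (2/k)·t_k = -factorial(k + 1)/2**k.
s_(k+1) − s_k = -k*factorial(k + 1)/(2*2**k) = t_k.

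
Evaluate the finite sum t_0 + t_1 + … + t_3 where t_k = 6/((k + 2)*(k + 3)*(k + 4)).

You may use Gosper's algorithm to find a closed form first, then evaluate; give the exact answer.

Σ = 3/7

Ratio r(k) = (k + 2)/(k + 5).
Take A(k)=k + 2, B(k)=k + 5, C(k)=1.
Solve (k + 2)·f(k+1) − (k + 4)·f(k) = 1.
Degrees (1,1,0) ⇒ d ≤ 2.
A polynomial solution: f(k) = k*(k + 5)/12.
Get s_k = R·t_k = k*(k + 5)/(2*(k + 2)*(k + 3)) with R(k) = B(k−1)f(k)/C(k) = k*(k + 4)*(k + 5)/12.
Verify: 6/(k**3 + 9*k**2 + 26*k + 24) matches t_k.
Telescoping: Σ = s_(4) − s_(0) = 3/7 − (0) = 3/7.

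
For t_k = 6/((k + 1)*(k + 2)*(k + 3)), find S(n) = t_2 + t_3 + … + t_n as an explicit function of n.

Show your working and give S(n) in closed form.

S(n) = (n**2 + 5*n - 6)/(4*(n**2 + 5*n + 6))

t_(k+1)/t_k = (k + 1)/(k + 4).
Gosper form: A/B · C(k+1)/C(k) with A=k + 1, B=k + 4, C=1.
f must satisfy (k + 1)·f(k+1) − (k + 3)·f(k) = 1.
d = 2 from the (1,1,0) case.
Coefficient equations give f(k) = k*(k + 3)/4.
Certificate R = B(k−1)f/C = k*(k + 3)**2/4 gives s_k = 3*k*(k + 3)/(2*(k + 1)*(k + 2)).
Check: Δs_k = 6/(k**3 + 6*k**2 + 11*k + 6). ✓
Σ_(k=2)^n t_k = s_(n+1) − s_(2) = (3*(n**2 + 5*n + 4)/(2*(n**2 + 5*n + 6))) − (5/4), i.e. (n**2 + 5*n - 6)/(4*(n**2 + 5*n + 6)).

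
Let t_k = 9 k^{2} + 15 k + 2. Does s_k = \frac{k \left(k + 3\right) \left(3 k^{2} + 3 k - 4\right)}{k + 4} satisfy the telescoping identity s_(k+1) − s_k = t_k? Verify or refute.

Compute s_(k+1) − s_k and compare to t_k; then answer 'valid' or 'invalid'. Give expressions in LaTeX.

Invalid: residual \frac{2 \left(- 3 k^{3} - 24 k^{2} - 33 k - 4\right)}{k^{2} + 9 k + 20} ≠ 0.

s_(k+1) = (k + 1)*(k + 4)*(3*k + 3*(k + 1)**2 - 1)/(k + 5)
s_(k+1) − s_k = (9*k**4 + 90*k**3 + 269*k**2 + 252*k + 32)/(k**2 + 9*k + 20)
(s_(k+1) − s_k) − t_k = 2*(-3*k**3 - 24*k**2 - 33*k - 4)/(k**2 + 9*k + 20)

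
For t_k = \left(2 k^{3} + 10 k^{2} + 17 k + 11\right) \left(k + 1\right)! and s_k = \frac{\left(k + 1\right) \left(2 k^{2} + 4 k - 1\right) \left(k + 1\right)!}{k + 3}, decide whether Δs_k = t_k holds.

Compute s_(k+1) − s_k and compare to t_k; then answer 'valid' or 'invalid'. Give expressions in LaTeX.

s_(k+1) = (k + 2)*(2*k**2 + 8*k + 5)*factorial(k + 2)/(k + 4)
s_(k+1) − s_k = (2*k**5 + 20*k**4 + 79*k**3 + 160*k**2 + 165*k + 64)*factorial(k + 1)/((k + 3)*(k + 4))
(s_(k+1) − s_k) − t_k = -2*(k**2 + 2*k + 2)*(2*k**2 + 12*k + 17)*factorial(k + 1)/((k + 3)*(k + 4))

Invalid: residual - \frac{2 \left(k^{2} + 2 k + 2\right) \left(2 k^{2} + 12 k + 17\right) \left(k + 1\right)!}{\left(k + 3\right) \left(k + 4\right)} ≠ 0.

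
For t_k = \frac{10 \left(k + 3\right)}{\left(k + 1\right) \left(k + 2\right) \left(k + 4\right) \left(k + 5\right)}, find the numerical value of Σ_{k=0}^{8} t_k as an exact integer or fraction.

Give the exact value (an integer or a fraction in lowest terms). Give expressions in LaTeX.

The ratio is (k + 1)*(k + 4)**2/((k + 3)**2*(k + 6)).
A = k + 1, B = k + 6, C = k**2 + 6*k + 9.
Need (k + 1)·f(k+1) − (k + 5)·f(k) = k**2 + 6*k + 9.
Bound: deg f ≤ 4.
A polynomial solution: f(k) = k*(k + 2)*(k + 3)*(k + 5)/8.
Then R = B(k−1)f/C = k*(k + 2)*(k + 5)**2/(8*(k + 3)), so s_k = R(k)·t_k = 5*k*(k + 5)/(4*(k**2 + 5*k + 4)).
Check: Δs_k = 10*(k + 3)/(k**4 + 12*k**3 + 49*k**2 + 78*k + 40). ✓
Σ_(k=0)^(8) t_k = s_(9) − s_(0) = 63/52 − (0) = 63/52.

Σ = 63/52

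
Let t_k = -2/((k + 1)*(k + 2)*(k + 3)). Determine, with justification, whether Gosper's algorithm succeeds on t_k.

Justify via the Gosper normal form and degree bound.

Yes. s_k = k*(-k - 3)/(2*(k + 1)*(k + 2)).

Ratio r(k) = (k + 1)/(k + 4).
Gosper form: A/B · C(k+1)/C(k) with A=k + 1, B=k + 4, C=1.
Solve (k + 1)·f(k+1) − (k + 3)·f(k) = 1.
d = 2 from the (1,1,0) case.
Solve for f: f(k) = k*(k + 3)/4 (degree 2 ≤ 2).
R(k) = B(k−1)·f(k)/C(k) = k*(k + 3)**2/4; s_k = R·t_k = k*(-k - 3)/(2*(k + 1)*(k + 2)).
s_(k+1) − s_k = -2/(k**3 + 6*k**2 + 11*k + 6) = t_k.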